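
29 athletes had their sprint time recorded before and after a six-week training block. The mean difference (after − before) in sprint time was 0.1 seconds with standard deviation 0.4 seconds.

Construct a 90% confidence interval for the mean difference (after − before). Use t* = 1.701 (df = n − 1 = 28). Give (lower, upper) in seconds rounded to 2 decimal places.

Paired design: SE = s_d/√n = 0.4/√29 = 0.0743.
t* = 1.701; margin of error = 1.701 × 0.0743 = 0.1264.
0.1 ± 0.1264 → (-0.03, 0.23).

(-0.03, 0.23)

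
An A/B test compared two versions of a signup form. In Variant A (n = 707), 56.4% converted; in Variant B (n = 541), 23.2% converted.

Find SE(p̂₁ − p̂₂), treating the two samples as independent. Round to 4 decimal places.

0.0260

The two standard errors are √(0.5640×0.4360/707) = 0.01865 and √(0.2320×0.7680/541) = 0.01815.
Because the samples are independent, SE_diff = √(0.01865² + 0.01815²) = 0.02602.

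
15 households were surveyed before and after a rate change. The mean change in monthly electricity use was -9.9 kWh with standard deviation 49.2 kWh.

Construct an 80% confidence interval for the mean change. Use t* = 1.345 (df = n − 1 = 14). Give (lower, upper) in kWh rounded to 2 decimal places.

(-26.99, 7.19)

This is a matched-pairs design, so SE = s_d/√n = 49.2/√15 = 12.7034.
Margin = 1.345 × 12.7034 = 17.0861; the interval is -9.9 ± 17.0861 = (-26.99, 7.19).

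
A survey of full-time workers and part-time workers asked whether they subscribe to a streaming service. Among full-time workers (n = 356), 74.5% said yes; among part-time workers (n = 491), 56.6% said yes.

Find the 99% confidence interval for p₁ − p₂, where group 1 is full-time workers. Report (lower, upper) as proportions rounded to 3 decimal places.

(0.096, 0.262)

SE₁ = √(p̂₁(1−p̂₁)/n₁) = √(0.7450·0.2550/356) = 0.02310; SE₂ = √(0.5660·0.4340/491) = 0.02237.
Independent samples: SE of the difference = √(SE₁² + SE₂²) = √(0.00053361 + 0.0005004169) = 0.03216.
z* for 99% confidence is 2.576, so the margin of error is 2.576 × 0.03216 = 0.08284.
Point estimate p̂₁ − p̂₂ = 0.7450 − 0.5660 = 0.1790.
0.1790 ± 0.08284 → (0.096, 0.262).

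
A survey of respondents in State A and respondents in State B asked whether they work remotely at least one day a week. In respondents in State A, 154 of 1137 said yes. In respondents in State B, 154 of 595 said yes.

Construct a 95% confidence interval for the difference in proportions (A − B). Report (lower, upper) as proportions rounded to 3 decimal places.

Sample proportions: 154/1137 = 0.1354, 154/595 = 0.2588.
Each SE is √(p̂(1−p̂)/n): √(0.1354·0.8646/1137) = 0.01015 and √(0.2588·0.7412/595) = 0.01796.
SE(p̂₁ − p̂₂) = √(SE₁² + SE₂²) = √(0.0001030225 + 0.0003225616) = 0.02063, since the two samples are independent.
At 95% confidence z* = 1.960; margin = 1.960 × 0.02063 = 0.04043.
The difference is 0.1354 − 0.2588 = -0.1234, so the interval is -0.1234 ± 0.04043 = (-0.164, -0.083).

(-0.164, -0.083)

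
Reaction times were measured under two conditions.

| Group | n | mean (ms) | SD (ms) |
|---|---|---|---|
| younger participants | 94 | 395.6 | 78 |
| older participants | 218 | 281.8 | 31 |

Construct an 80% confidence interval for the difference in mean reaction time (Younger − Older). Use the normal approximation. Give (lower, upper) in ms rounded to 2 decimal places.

(103.14, 124.46)

Standard errors of each mean: 78/√94 = 8.0451 and 31/√218 = 2.0996.
SE(x̄₁ − x̄₂) = √(8.0451² + 2.0996²) = 8.3146 for independent samples with unequal variances.
With z* = 1.282, the margin is 1.282 × 8.3146 = 10.6593.
x̄₁ − x̄₂ = 395.6 − 281.8 = 113.8000; the interval is 113.8000 ± 10.6593 = (103.14, 124.46).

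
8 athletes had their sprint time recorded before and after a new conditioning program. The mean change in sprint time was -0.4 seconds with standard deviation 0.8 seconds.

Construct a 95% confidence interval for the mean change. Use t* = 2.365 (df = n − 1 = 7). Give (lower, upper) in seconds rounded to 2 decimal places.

This is a matched-pairs design, so SE = s_d/√n = 0.8/√8 = 0.2828.
Margin = 2.365 × 0.2828 = 0.6688; the interval is -0.4 ± 0.6688 = (-1.07, 0.27).

(-1.07, 0.27)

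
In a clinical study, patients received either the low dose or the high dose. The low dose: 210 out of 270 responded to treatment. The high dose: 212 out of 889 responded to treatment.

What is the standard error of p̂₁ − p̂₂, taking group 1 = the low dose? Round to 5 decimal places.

First, p̂₁ = 210/270 = 0.7778; p̂₂ = 212/889 = 0.2385.
The two standard errors are √(0.7778×0.2222/270) = 0.02530 and √(0.2385×0.7615/889) = 0.01429.
Because the samples are independent, SE_diff = √(0.02530² + 0.01429²) = 0.02906.

0.02906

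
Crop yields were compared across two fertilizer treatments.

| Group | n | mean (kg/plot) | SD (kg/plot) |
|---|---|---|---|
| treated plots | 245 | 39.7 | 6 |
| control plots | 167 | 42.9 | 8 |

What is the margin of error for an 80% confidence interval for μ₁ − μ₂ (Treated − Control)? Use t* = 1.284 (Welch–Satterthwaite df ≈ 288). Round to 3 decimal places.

0.935

Per-group SEs: s₁/√n₁ = 6/√245 = 0.3833, s₂/√n₂ = 8/√167 = 0.6191.
Unpooled SE of the difference: √(0.14691889 + 0.38328481) = 0.7282.
Margin of error = t* · SE = 1.284 × 0.7282 = 0.9350.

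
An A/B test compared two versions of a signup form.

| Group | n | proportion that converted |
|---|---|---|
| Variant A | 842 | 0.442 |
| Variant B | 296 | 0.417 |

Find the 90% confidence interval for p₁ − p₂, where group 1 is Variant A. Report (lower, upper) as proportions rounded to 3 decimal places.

(-0.030, 0.080)

SE₁ = √(p̂₁(1−p̂₁)/n₁) = √(0.4420·0.5580/842) = 0.01711; SE₂ = √(0.4170·0.5830/296) = 0.02866.
Independent samples: SE of the difference = √(SE₁² + SE₂²) = √(0.0002927521 + 0.0008213956) = 0.03338.
z* for 90% confidence is 1.645, so the margin of error is 1.645 × 0.03338 = 0.05491.
Point estimate p̂₁ − p̂₂ = 0.4420 − 0.4170 = 0.0250.
0.0250 ± 0.05491 → (-0.030, 0.080).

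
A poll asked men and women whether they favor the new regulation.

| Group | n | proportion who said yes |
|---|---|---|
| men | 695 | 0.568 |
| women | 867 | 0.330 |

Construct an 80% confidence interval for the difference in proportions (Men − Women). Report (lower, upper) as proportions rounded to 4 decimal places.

(0.2064, 0.2696)

The two standard errors are √(0.5680×0.4320/695) = 0.01879 and √(0.3300×0.6700/867) = 0.01597.
Because the samples are independent, SE_diff = √(0.01879² + 0.01597²) = 0.02466.
Using z* = 1.282 for 80%, ME = 1.282 × 0.02466 = 0.03161.
p̂₁ − p̂₂ = 0.2380; interval 0.2380 ± 0.03161 gives (0.2064, 0.2696).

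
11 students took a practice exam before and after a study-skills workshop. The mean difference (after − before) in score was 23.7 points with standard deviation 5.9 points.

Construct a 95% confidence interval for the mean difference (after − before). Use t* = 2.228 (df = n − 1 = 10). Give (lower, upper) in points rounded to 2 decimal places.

Paired design: SE = s_d/√n = 5.9/√11 = 1.7789.
t* = 2.228; margin of error = 2.228 × 1.7789 = 3.9634.
23.7 ± 3.9634 → (19.74, 27.66).

(19.74, 27.66)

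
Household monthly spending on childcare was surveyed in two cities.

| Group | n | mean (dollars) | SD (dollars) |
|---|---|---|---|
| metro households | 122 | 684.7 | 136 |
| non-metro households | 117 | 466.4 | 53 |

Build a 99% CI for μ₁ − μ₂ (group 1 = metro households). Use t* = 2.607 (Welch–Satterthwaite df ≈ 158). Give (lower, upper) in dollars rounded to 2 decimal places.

Per-group SEs: s₁/√n₁ = 136/√122 = 12.3129, s₂/√n₂ = 53/√117 = 4.8999.
Unpooled SE of the difference: √(151.60750641 + 24.00902001) = 13.2520.
Margin of error = t* · SE = 2.607 × 13.2520 = 34.5480.
x̄₁ − x̄₂ = 684.7 − 466.4 = 218.3000.
CI: 218.3000 ± 34.5480 = (183.75, 252.85).

(183.75, 252.85)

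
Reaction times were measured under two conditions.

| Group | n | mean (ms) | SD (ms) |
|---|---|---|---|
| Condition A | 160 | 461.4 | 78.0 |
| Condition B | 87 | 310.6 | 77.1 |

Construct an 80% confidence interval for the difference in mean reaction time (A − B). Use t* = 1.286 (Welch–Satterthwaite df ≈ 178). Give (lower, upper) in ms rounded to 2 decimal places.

Per-group SEs: s₁/√n₁ = 78.0/√160 = 6.1664, s₂/√n₂ = 77.1/√87 = 8.2660.
Unpooled SE of the difference: √(38.02448896 + 68.326756) = 10.3127.
Margin of error = t* · SE = 1.286 × 10.3127 = 13.2621.
x̄₁ − x̄₂ = 461.4 − 310.6 = 150.8000.
CI: 150.8000 ± 13.2621 = (137.54, 164.06).

(137.54, 164.06)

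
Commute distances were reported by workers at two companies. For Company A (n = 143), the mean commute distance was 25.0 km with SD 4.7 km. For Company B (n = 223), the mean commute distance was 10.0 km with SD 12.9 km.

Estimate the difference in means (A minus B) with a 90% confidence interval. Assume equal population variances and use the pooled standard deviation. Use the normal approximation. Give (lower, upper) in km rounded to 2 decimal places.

(13.15, 16.85)

s_p = √[((n₁−1)s₁² + (n₂−1)s₂²)/(n₁+n₂−2)] = √[(142·4.7² + 222·12.9²)/364] = 10.4933.
SE = 10.4933·√(1/143 + 1/223) = 1.1242.
With z* = 1.645, margin = 1.645 × 1.1242 = 1.8493.
x̄₁ − x̄₂ = 25.0 − 10.0 = 15.0000; interval 15.0000 ± 1.8493 = (13.15, 16.85).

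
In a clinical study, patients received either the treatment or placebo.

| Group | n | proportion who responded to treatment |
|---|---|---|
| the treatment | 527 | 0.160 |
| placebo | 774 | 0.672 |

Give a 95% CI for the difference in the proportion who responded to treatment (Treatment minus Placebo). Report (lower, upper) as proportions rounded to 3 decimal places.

Each SE is √(p̂(1−p̂)/n): √(0.1600·0.8400/527) = 0.01597 and √(0.6720·0.3280/774) = 0.01688.
SE(p̂₁ − p̂₂) = √(SE₁² + SE₂²) = √(0.0002550409 + 0.0002849344) = 0.02324, since the two samples are independent.
At 95% confidence z* = 1.960; margin = 1.960 × 0.02324 = 0.04555.
The difference is 0.1600 − 0.6720 = -0.5120, so the interval is -0.5120 ± 0.04555 = (-0.558, -0.466).

(-0.558, -0.466)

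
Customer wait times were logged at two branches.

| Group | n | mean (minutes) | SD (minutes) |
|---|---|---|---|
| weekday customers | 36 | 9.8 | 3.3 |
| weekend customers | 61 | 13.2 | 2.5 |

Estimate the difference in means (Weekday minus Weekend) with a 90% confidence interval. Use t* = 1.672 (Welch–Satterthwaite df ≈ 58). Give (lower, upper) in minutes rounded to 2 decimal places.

SE₁ = s₁/√n₁ = 3.3/√36 = 0.5500; SE₂ = 2.5/√61 = 0.3201.
Independent samples, unequal variances: SE_diff = √(SE₁² + SE₂²) = √(0.3025 + 0.10246401) = 0.6364.
t* = 1.672, so margin of error = 1.672 × 0.6364 = 1.0641.
Difference in means = 9.8 − 13.2 = -3.4000.
-3.4000 ± 1.0641 → (-4.46, -2.34).

(-4.46, -2.34)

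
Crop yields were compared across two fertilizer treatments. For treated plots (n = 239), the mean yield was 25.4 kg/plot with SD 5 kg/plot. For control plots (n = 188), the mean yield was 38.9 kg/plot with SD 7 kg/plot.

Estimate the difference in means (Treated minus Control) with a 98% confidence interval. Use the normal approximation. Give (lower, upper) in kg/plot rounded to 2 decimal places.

(-14.91, -12.09)

SE₁ = s₁/√n₁ = 5/√239 = 0.3234; SE₂ = 7/√188 = 0.5105.
Independent samples, unequal variances: SE_diff = √(SE₁² + SE₂²) = √(0.10458756 + 0.26061025) = 0.6043.
z* = 2.326, so margin of error = 2.326 × 0.6043 = 1.4056.
Difference in means = 25.4 − 38.9 = -13.5000.
-13.5000 ± 1.4056 → (-14.91, -12.09).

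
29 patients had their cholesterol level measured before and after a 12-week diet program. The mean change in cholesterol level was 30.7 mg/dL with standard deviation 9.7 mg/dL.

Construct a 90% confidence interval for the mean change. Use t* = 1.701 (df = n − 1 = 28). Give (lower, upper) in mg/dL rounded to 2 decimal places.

(27.64, 33.76)

This is a matched-pairs design, so SE = s_d/√n = 9.7/√29 = 1.8012.
Margin = 1.701 × 1.8012 = 3.0638; the interval is 30.7 ± 3.0638 = (27.64, 33.76).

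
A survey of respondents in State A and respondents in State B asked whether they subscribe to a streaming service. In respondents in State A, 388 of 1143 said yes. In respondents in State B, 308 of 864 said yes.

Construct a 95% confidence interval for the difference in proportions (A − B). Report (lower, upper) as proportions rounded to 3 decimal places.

First, p̂₁ = 388/1143 = 0.3395; p̂₂ = 308/864 = 0.3565.
The two standard errors are √(0.3395×0.6605/1143) = 0.01401 and √(0.3565×0.6435/864) = 0.01629.
Because the samples are independent, SE_diff = √(0.01401² + 0.01629²) = 0.02149.
Using z* = 1.960 for 95%, ME = 1.960 × 0.02149 = 0.04212.
p̂₁ − p̂₂ = -0.0170; interval -0.0170 ± 0.04212 gives (-0.059, 0.025).

(-0.059, 0.025)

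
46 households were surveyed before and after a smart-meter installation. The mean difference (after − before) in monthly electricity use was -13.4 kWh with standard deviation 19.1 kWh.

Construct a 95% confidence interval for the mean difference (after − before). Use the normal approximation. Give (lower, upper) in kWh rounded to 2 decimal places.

This is a matched-pairs design, so SE = s_d/√n = 19.1/√46 = 2.8161.
Margin = 1.960 × 2.8161 = 5.5196; the interval is -13.4 ± 5.5196 = (-18.92, -7.88).

(-18.92, -7.88)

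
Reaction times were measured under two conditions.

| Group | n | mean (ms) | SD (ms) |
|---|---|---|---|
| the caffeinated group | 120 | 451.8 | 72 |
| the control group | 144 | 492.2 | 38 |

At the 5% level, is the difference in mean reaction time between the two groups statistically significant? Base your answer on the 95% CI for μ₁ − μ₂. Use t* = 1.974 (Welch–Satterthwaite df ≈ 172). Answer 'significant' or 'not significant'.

SE₁ = s₁/√n₁ = 72/√120 = 6.5727; SE₂ = 38/√144 = 3.1667.
Independent samples, unequal variances: SE_diff = √(SE₁² + SE₂²) = √(43.20038529 + 10.02798889) = 7.2958.
t* = 1.974, so margin of error = 1.974 × 7.2958 = 14.4019.
Difference in means = 451.8 − 492.2 = -40.4000.
-40.4000 ± 14.4019 → (-54.8019, -25.9981).
The interval (-54.8019, -25.9981) does not contain 0, so the difference is significant.

significant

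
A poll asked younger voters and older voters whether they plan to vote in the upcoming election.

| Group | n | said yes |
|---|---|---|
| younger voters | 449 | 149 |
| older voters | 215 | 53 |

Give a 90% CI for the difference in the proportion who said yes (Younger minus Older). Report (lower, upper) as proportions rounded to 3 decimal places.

(0.025, 0.146)

First, p̂₁ = 149/449 = 0.3318; p̂₂ = 53/215 = 0.2465.
The two standard errors are √(0.3318×0.6682/449) = 0.02222 and √(0.2465×0.7535/215) = 0.02939.
Because the samples are independent, SE_diff = √(0.02222² + 0.02939²) = 0.03684.
Using z* = 1.645 for 90%, ME = 1.645 × 0.03684 = 0.06060.
p̂₁ − p̂₂ = 0.0853; interval 0.0853 ± 0.06060 gives (0.025, 0.146).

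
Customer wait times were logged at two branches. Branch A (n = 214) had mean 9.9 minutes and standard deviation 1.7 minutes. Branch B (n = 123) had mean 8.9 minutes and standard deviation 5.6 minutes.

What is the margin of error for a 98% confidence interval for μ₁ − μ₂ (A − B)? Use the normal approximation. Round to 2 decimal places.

1.21

Per-group SEs: s₁/√n₁ = 1.7/√214 = 0.1162, s₂/√n₂ = 5.6/√123 = 0.5049.
Unpooled SE of the difference: √(0.01350244 + 0.25492401) = 0.5181.
Margin of error = z* · SE = 2.326 × 0.5181 = 1.2051.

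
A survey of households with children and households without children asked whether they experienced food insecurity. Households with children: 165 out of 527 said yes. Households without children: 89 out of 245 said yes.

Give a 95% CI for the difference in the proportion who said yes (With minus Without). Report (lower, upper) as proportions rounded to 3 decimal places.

Sample proportions: 165/527 = 0.3131, 89/245 = 0.3633.
Each SE is √(p̂(1−p̂)/n): √(0.3131·0.6869/527) = 0.02020 and √(0.3633·0.6367/245) = 0.03073.
SE(p̂₁ − p̂₂) = √(SE₁² + SE₂²) = √(0.00040804 + 0.0009443329) = 0.03677, since the two samples are independent.
At 95% confidence z* = 1.960; margin = 1.960 × 0.03677 = 0.07207.
The difference is 0.3131 − 0.3633 = -0.0502, so the interval is -0.0502 ± 0.07207 = (-0.122, 0.022).

(-0.122, 0.022)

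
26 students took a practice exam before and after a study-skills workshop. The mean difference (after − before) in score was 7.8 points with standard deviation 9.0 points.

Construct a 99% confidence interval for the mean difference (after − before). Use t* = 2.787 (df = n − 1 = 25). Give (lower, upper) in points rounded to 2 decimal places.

This is a matched-pairs design, so SE = s_d/√n = 9.0/√26 = 1.7650.
Margin = 2.787 × 1.7650 = 4.9191; the interval is 7.8 ± 4.9191 = (2.88, 12.72).

(2.88, 12.72)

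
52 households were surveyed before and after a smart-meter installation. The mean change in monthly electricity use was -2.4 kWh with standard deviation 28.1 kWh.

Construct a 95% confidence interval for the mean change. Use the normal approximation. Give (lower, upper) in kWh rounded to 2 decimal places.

This is a matched-pairs design, so SE = s_d/√n = 28.1/√52 = 3.8968.
Margin = 1.960 × 3.8968 = 7.6377; the interval is -2.4 ± 7.6377 = (-10.04, 5.24).

(-10.04, 5.24)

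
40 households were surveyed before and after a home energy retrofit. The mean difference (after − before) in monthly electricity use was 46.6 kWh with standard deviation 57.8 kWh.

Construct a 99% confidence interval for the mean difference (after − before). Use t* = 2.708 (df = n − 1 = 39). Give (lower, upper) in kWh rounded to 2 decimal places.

Paired design: SE = s_d/√n = 57.8/√40 = 9.1390.
t* = 2.708; margin of error = 2.708 × 9.1390 = 24.7484.
46.6 ± 24.7484 → (21.85, 71.35).

(21.85, 71.35)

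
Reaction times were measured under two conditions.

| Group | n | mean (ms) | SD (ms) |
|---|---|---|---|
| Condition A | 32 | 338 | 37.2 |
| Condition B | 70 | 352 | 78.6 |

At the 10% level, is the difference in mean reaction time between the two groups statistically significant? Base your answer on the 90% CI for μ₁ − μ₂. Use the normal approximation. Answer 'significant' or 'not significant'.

not significant

Per-group SEs: s₁/√n₁ = 37.2/√32 = 6.5761, s₂/√n₂ = 78.6/√70 = 9.3945.
Unpooled SE of the difference: √(43.24509121 + 88.25663025) = 11.4674.
Margin of error = z* · SE = 1.645 × 11.4674 = 18.8639.
x̄₁ − x̄₂ = 338 − 352 = -14.0000.
CI: -14.0000 ± 18.8639 = (-32.8639, 4.8639).
The interval (-32.8639, 4.8639) contains 0, so the difference is not significant.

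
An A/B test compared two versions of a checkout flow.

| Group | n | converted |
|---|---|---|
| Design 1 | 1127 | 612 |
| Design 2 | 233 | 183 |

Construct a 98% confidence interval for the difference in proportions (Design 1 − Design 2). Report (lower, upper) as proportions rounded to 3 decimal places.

(-0.314, -0.171)

Sample proportions: 612/1127 = 0.5430, 183/233 = 0.7854.
Each SE is √(p̂(1−p̂)/n): √(0.5430·0.4570/1127) = 0.01484 and √(0.7854·0.2146/233) = 0.02690.
SE(p̂₁ − p̂₂) = √(SE₁² + SE₂²) = √(0.0002202256 + 0.00072361) = 0.03072, since the two samples are independent.
At 98% confidence z* = 2.326; margin = 2.326 × 0.03072 = 0.07145.
The difference is 0.5430 − 0.7854 = -0.2424, so the interval is -0.2424 ± 0.07145 = (-0.314, -0.171).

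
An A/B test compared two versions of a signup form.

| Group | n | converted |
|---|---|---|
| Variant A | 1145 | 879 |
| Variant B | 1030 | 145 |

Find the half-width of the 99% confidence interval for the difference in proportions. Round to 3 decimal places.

Sample proportions: 879/1145 = 0.7677, 145/1030 = 0.1408.
Each SE is √(p̂(1−p̂)/n): √(0.7677·0.2323/1145) = 0.01248 and √(0.1408·0.8592/1030) = 0.01084.
SE(p̂₁ − p̂₂) = √(SE₁² + SE₂²) = √(0.0001557504 + 0.0001175056) = 0.01653, since the two samples are independent.
At 99% confidence z* = 2.576; margin = 2.576 × 0.01653 = 0.04258.

0.043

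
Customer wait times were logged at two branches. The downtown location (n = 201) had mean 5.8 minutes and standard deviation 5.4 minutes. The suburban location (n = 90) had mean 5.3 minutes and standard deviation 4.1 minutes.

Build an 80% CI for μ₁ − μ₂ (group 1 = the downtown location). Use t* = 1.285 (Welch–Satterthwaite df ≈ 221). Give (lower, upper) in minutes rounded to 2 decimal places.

SE₁ = s₁/√n₁ = 5.4/√201 = 0.3809; SE₂ = 4.1/√90 = 0.4322.
Independent samples, unequal variances: SE_diff = √(SE₁² + SE₂²) = √(0.14508481 + 0.18679684) = 0.5761.
t* = 1.285, so margin of error = 1.285 × 0.5761 = 0.7403.
Difference in means = 5.8 − 5.3 = 0.5000.
0.5000 ± 0.7403 → (-0.24, 1.24).

(-0.24, 1.24)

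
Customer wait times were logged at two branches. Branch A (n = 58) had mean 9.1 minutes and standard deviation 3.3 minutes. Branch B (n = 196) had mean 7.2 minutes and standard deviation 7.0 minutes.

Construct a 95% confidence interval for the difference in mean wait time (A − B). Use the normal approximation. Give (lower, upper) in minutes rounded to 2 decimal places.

(0.60, 3.20)

Standard errors of each mean: 3.3/√58 = 0.4333 and 7.0/√196 = 0.5000.
SE(x̄₁ − x̄₂) = √(0.4333² + 0.5000²) = 0.6616 for independent samples with unequal variances.
With z* = 1.960, the margin is 1.960 × 0.6616 = 1.2967.
x̄₁ − x̄₂ = 9.1 − 7.2 = 1.9000; the interval is 1.9000 ± 1.2967 = (0.60, 3.20).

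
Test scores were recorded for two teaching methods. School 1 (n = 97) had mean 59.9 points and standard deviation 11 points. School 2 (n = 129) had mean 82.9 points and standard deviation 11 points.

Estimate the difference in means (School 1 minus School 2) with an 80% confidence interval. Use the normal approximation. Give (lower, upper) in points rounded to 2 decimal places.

Per-group SEs: s₁/√n₁ = 11/√97 = 1.1169, s₂/√n₂ = 11/√129 = 0.9685.
Unpooled SE of the difference: √(1.24746561 + 0.93799225) = 1.4783.
Margin of error = z* · SE = 1.282 × 1.4783 = 1.8952.
x̄₁ − x̄₂ = 59.9 − 82.9 = -23.0000.
CI: -23.0000 ± 1.8952 = (-24.90, -21.10).

(-24.90, -21.10)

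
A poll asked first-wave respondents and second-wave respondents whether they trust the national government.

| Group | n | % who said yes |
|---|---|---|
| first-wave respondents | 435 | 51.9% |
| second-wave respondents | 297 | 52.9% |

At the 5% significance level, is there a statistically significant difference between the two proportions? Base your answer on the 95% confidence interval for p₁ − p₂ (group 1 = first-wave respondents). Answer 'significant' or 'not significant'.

The two standard errors are √(0.5190×0.4810/435) = 0.02396 and √(0.5290×0.4710/297) = 0.02896.
Because the samples are independent, SE_diff = √(0.02396² + 0.02896²) = 0.03759.
Using z* = 1.960 for 95%, ME = 1.960 × 0.03759 = 0.07368.
p̂₁ − p̂₂ = -0.0100; interval -0.0100 ± 0.07368 gives (-0.08368, 0.06368).
The interval (-0.08368, 0.06368) contains 0, so the difference is not significant.

not significant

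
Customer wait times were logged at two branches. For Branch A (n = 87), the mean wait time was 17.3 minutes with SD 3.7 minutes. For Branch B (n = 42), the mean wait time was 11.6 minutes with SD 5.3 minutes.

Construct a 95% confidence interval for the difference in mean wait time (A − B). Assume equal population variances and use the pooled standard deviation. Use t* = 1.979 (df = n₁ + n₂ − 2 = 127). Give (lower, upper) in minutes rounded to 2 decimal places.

Pooled variance s_p² = [86·3.7² + 41·5.3²] / (87+42−2) = 18.3388, so s_p = 4.2824.
SE_diff = s_p·√(1/n₁ + 1/n₂) = 4.2824·√(1/87 + 1/42) = 0.8046.
t* = 1.979; margin = 1.979 × 0.8046 = 1.5923.
Difference = 17.3 − 11.6 = 5.7000.
5.7000 ± 1.5923 → (4.11, 7.29).

(4.11, 7.29)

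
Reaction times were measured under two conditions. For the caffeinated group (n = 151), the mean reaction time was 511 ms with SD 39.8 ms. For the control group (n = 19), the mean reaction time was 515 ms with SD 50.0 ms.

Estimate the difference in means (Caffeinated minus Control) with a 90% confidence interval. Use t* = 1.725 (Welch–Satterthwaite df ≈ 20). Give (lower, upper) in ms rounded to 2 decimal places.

(-24.56, 16.56)

SE₁ = s₁/√n₁ = 39.8/√151 = 3.2389; SE₂ = 50.0/√19 = 11.4708.
Independent samples, unequal variances: SE_diff = √(SE₁² + SE₂²) = √(10.49047321 + 131.57925264) = 11.9193.
t* = 1.725, so margin of error = 1.725 × 11.9193 = 20.5608.
Difference in means = 511 − 515 = -4.0000.
-4.0000 ± 20.5608 → (-24.56, 16.56).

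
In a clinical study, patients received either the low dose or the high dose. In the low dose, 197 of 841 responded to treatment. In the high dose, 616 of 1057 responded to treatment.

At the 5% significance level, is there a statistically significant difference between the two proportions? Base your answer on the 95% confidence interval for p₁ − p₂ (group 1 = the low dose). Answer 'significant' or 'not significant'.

Sample proportions: 197/841 = 0.2342, 616/1057 = 0.5828.
Each SE is √(p̂(1−p̂)/n): √(0.2342·0.7658/841) = 0.01460 and √(0.5828·0.4172/1057) = 0.01517.
SE(p̂₁ − p̂₂) = √(SE₁² + SE₂²) = √(0.00021316 + 0.0002301289) = 0.02105, since the two samples are independent.
At 95% confidence z* = 1.960; margin = 1.960 × 0.02105 = 0.04126.
The difference is 0.2342 − 0.5828 = -0.3486, so the interval is -0.3486 ± 0.04126 = (-0.38986, -0.30734).
The interval (-0.38986, -0.30734) does not contain 0, so the difference is significant.

significant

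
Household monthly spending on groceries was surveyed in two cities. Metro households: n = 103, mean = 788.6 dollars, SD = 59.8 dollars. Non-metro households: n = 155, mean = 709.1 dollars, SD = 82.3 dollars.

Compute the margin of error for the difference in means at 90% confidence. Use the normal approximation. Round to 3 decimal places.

14.567

Per-group SEs: s₁/√n₁ = 59.8/√103 = 5.8923, s₂/√n₂ = 82.3/√155 = 6.6105.
Unpooled SE of the difference: √(34.71919929 + 43.69871025) = 8.8554.
Margin of error = z* · SE = 1.645 × 8.8554 = 14.5671.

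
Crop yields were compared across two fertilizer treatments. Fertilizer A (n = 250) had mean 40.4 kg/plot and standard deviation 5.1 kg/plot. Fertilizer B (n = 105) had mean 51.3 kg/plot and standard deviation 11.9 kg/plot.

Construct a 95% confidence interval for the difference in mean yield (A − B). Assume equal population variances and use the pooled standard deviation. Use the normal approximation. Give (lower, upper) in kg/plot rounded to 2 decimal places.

(-12.67, -9.13)

Pooled variance s_p² = [249·5.1² + 104·11.9²] / (250+105−2) = 60.0678, so s_p = 7.7503.
SE_diff = s_p·√(1/n₁ + 1/n₂) = 7.7503·√(1/250 + 1/105) = 0.9013.
z* = 1.960; margin = 1.960 × 0.9013 = 1.7665.
Difference = 40.4 − 51.3 = -10.9000.
-10.9000 ± 1.7665 → (-12.67, -9.13).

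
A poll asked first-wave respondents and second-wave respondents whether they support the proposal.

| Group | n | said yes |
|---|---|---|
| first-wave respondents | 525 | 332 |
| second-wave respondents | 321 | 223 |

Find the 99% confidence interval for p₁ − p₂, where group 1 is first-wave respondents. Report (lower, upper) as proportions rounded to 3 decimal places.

First, p̂₁ = 332/525 = 0.6324; p̂₂ = 223/321 = 0.6947.
The two standard errors are √(0.6324×0.3676/525) = 0.02104 and √(0.6947×0.3053/321) = 0.02570.
Because the samples are independent, SE_diff = √(0.02104² + 0.02570²) = 0.03321.
Using z* = 2.576 for 99%, ME = 2.576 × 0.03321 = 0.08555.
p̂₁ − p̂₂ = -0.0623; interval -0.0623 ± 0.08555 gives (-0.148, 0.023).

(-0.148, 0.023)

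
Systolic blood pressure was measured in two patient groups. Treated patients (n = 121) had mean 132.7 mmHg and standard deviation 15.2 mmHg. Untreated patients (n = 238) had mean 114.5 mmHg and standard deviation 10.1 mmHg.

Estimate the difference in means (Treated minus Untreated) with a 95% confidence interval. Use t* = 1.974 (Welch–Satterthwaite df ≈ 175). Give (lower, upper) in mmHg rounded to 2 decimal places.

Standard errors of each mean: 15.2/√121 = 1.3818 and 10.1/√238 = 0.6547.
SE(x̄₁ − x̄₂) = √(1.3818² + 0.6547²) = 1.5291 for independent samples with unequal variances.
With t* = 1.974, the margin is 1.974 × 1.5291 = 3.0184.
x̄₁ − x̄₂ = 132.7 − 114.5 = 18.2000; the interval is 18.2000 ± 3.0184 = (15.18, 21.22).

(15.18, 21.22)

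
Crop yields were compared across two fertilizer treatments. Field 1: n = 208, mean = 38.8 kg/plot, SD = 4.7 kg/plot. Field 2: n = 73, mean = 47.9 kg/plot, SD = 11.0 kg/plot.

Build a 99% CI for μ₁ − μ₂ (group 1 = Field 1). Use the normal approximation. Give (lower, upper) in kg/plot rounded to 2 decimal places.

Standard errors of each mean: 4.7/√208 = 0.3259 and 11.0/√73 = 1.2875.
SE(x̄₁ − x̄₂) = √(0.3259² + 1.2875²) = 1.3281 for independent samples with unequal variances.
With z* = 2.576, the margin is 2.576 × 1.3281 = 3.4212.
x̄₁ − x̄₂ = 38.8 − 47.9 = -9.1000; the interval is -9.1000 ± 3.4212 = (-12.52, -5.68).

(-12.52, -5.68)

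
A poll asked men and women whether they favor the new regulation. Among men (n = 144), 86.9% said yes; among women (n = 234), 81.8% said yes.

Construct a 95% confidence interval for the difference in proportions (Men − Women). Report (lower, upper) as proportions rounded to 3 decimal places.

(-0.023, 0.125)

SE₁ = √(p̂₁(1−p̂₁)/n₁) = √(0.8690·0.1310/144) = 0.02812; SE₂ = √(0.8180·0.1820/234) = 0.02522.
Independent samples: SE of the difference = √(SE₁² + SE₂²) = √(0.0007907344 + 0.0006360484) = 0.03777.
z* for 95% confidence is 1.960, so the margin of error is 1.960 × 0.03777 = 0.07403.
Point estimate p̂₁ − p̂₂ = 0.8690 − 0.8180 = 0.0510.
0.0510 ± 0.07403 → (-0.023, 0.125).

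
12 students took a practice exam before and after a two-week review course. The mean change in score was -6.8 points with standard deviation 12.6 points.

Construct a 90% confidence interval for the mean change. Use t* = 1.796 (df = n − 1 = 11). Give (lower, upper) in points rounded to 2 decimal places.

(-13.33, -0.27)

This is a matched-pairs design, so SE = s_d/√n = 12.6/√12 = 3.6373.
Margin = 1.796 × 3.6373 = 6.5326; the interval is -6.8 ± 6.5326 = (-13.33, -0.27).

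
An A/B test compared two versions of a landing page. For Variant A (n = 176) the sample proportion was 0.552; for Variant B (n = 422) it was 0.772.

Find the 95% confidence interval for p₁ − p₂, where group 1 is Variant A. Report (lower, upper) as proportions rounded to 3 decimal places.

SE₁ = √(p̂₁(1−p̂₁)/n₁) = √(0.5520·0.4480/176) = 0.03748; SE₂ = √(0.7720·0.2280/422) = 0.02042.
Independent samples: SE of the difference = √(SE₁² + SE₂²) = √(0.0014047504 + 0.0004169764) = 0.04268.
z* for 95% confidence is 1.960, so the margin of error is 1.960 × 0.04268 = 0.08365.
Point estimate p̂₁ − p̂₂ = 0.5520 − 0.7720 = -0.2200.
-0.2200 ± 0.08365 → (-0.304, -0.136).

(-0.304, -0.136)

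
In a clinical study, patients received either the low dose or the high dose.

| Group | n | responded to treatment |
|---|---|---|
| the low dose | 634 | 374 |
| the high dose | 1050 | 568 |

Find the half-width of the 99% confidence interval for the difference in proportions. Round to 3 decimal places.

0.064

Sample proportions: 374/634 = 0.5899, 568/1050 = 0.5410.
Each SE is √(p̂(1−p̂)/n): √(0.5899·0.4101/634) = 0.01953 and √(0.5410·0.4590/1050) = 0.01538.
SE(p̂₁ − p̂₂) = √(SE₁² + SE₂²) = √(0.0003814209 + 0.0002365444) = 0.02486, since the two samples are independent.
At 99% confidence z* = 2.576; margin = 2.576 × 0.02486 = 0.06404.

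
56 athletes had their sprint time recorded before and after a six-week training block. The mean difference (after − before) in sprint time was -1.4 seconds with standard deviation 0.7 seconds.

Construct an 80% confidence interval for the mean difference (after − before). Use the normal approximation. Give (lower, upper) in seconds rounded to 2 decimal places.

This is a matched-pairs design, so SE = s_d/√n = 0.7/√56 = 0.0935.
Margin = 1.282 × 0.0935 = 0.1199; the interval is -1.4 ± 0.1199 = (-1.52, -1.28).

(-1.52, -1.28)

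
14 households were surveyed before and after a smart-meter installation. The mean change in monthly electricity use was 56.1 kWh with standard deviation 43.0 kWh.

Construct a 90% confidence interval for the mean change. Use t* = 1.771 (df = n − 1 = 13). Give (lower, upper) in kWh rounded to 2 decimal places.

Paired design: SE = s_d/√n = 43.0/√14 = 11.4922.
t* = 1.771; margin of error = 1.771 × 11.4922 = 20.3527.
56.1 ± 20.3527 → (35.75, 76.45).

(35.75, 76.45)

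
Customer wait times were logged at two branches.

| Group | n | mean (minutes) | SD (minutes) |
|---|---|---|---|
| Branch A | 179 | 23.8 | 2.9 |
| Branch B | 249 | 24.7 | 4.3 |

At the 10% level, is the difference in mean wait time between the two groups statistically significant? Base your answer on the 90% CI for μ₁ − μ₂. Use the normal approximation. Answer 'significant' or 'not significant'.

SE₁ = s₁/√n₁ = 2.9/√179 = 0.2168; SE₂ = 4.3/√249 = 0.2725.
Independent samples, unequal variances: SE_diff = √(SE₁² + SE₂²) = √(0.04700224 + 0.07425625) = 0.3482.
z* = 1.645, so margin of error = 1.645 × 0.3482 = 0.5728.
Difference in means = 23.8 − 24.7 = -0.9000.
-0.9000 ± 0.5728 → (-1.4728, -0.3272).
The interval (-1.4728, -0.3272) does not contain 0, so the difference is significant.

significant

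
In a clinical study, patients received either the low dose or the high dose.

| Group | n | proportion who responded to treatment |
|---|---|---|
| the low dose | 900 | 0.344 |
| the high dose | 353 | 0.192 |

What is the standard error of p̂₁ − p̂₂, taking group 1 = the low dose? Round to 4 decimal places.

The two standard errors are √(0.3440×0.6560/900) = 0.01583 and √(0.1920×0.8080/353) = 0.02096.
Because the samples are independent, SE_diff = √(0.01583² + 0.02096²) = 0.02627.

0.0263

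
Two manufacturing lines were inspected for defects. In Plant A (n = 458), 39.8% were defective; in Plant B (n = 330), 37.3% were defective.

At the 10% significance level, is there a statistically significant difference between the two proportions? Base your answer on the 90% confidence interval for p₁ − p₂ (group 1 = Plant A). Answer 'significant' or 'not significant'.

not significant

The two standard errors are √(0.3980×0.6020/458) = 0.02287 and √(0.3730×0.6270/330) = 0.02662.
Because the samples are independent, SE_diff = √(0.02287² + 0.02662²) = 0.03510.
Using z* = 1.645 for 90%, ME = 1.645 × 0.03510 = 0.05774.
p̂₁ − p̂₂ = 0.0250; interval 0.0250 ± 0.05774 gives (-0.03274, 0.08274).
The interval (-0.03274, 0.08274) contains 0, so the difference is not significant.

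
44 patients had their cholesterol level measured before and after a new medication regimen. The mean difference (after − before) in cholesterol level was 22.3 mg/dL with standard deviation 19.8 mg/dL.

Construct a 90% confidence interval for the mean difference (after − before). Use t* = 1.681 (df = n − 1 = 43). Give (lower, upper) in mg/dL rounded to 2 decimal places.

Paired design: SE = s_d/√n = 19.8/√44 = 2.9850.
t* = 1.681; margin of error = 1.681 × 2.9850 = 5.0178.
22.3 ± 5.0178 → (17.28, 27.32).

(17.28, 27.32)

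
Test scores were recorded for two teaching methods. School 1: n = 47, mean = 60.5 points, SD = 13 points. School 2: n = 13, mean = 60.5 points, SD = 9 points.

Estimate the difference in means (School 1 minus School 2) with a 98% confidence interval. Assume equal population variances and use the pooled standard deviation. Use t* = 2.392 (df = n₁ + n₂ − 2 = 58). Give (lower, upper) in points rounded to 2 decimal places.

(-9.20, 9.20)

Pooled variance s_p² = [46·13² + 12·9²] / (47+13−2) = 150.7931, so s_p = 12.2798.
SE_diff = s_p·√(1/n₁ + 1/n₂) = 12.2798·√(1/47 + 1/13) = 3.8481.
t* = 2.392; margin = 2.392 × 3.8481 = 9.2047.
Difference = 60.5 − 60.5 = 0.0000.
0.0000 ± 9.2047 → (-9.20, 9.20).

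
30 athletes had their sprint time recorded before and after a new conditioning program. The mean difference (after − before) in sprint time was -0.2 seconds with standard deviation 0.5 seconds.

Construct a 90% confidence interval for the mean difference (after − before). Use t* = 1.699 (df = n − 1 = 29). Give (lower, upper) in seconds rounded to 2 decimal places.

This is a matched-pairs design, so SE = s_d/√n = 0.5/√30 = 0.0913.
Margin = 1.699 × 0.0913 = 0.1551; the interval is -0.2 ± 0.1551 = (-0.36, -0.04).

(-0.36, -0.04)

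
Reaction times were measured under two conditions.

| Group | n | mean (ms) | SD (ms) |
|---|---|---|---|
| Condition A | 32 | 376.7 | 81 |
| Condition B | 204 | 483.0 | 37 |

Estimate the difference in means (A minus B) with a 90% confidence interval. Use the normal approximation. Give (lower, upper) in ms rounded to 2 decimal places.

(-130.24, -82.36)

Standard errors of each mean: 81/√32 = 14.3189 and 37/√204 = 2.5905.
SE(x̄₁ − x̄₂) = √(14.3189² + 2.5905²) = 14.5513 for independent samples with unequal variances.
With z* = 1.645, the margin is 1.645 × 14.5513 = 23.9369.
x̄₁ − x̄₂ = 376.7 − 483.0 = -106.3000; the interval is -106.3000 ± 23.9369 = (-130.24, -82.36).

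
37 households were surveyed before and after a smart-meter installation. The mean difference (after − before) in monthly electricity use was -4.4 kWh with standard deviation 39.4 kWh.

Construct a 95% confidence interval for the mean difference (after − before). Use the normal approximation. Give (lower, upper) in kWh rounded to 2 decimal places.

(-17.10, 8.30)

This is a matched-pairs design, so SE = s_d/√n = 39.4/√37 = 6.4773.
Margin = 1.960 × 6.4773 = 12.6955; the interval is -4.4 ± 12.6955 = (-17.10, 8.30).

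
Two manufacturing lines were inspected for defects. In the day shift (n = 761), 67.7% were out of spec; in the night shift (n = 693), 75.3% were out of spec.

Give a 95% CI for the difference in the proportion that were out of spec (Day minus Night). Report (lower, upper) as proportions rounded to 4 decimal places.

The two standard errors are √(0.6770×0.3230/761) = 0.01695 and √(0.7530×0.2470/693) = 0.01638.
Because the samples are independent, SE_diff = √(0.01695² + 0.01638²) = 0.02357.
Using z* = 1.960 for 95%, ME = 1.960 × 0.02357 = 0.04620.
p̂₁ − p̂₂ = -0.0760; interval -0.0760 ± 0.04620 gives (-0.1222, -0.0298).

(-0.1222, -0.0298)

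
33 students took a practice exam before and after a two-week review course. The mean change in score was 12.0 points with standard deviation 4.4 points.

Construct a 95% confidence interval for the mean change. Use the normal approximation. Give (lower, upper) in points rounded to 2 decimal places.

Paired design: SE = s_d/√n = 4.4/√33 = 0.7659.
z* = 1.960; margin of error = 1.960 × 0.7659 = 1.5012.
12.0 ± 1.5012 → (10.50, 13.50).

(10.50, 13.50)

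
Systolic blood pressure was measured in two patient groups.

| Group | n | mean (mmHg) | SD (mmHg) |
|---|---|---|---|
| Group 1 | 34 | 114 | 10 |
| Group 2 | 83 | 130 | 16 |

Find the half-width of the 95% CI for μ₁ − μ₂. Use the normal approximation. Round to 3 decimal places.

4.811

Standard errors of each mean: 10/√34 = 1.7150 and 16/√83 = 1.7562.
SE(x̄₁ − x̄₂) = √(1.7150² + 1.7562²) = 2.4547 for independent samples with unequal variances.
With z* = 1.960, the margin is 1.960 × 2.4547 = 4.8112.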